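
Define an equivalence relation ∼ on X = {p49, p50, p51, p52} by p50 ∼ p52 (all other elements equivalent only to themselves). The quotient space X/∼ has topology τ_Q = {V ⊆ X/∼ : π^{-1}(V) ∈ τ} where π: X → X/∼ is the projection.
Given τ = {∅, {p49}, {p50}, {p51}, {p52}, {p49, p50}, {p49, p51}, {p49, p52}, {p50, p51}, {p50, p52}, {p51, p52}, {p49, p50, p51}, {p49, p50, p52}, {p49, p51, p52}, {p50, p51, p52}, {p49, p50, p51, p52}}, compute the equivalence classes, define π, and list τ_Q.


X/∼ = {[p49], [p50=p52], [p51]}; |τ_Q| = 8.

Equivalence classes: [p49], [p50=p52], [p51].
Quotient map π: X → X/∼ sends p49 ↦ [p49], p50 ↦ [p50=p52], p51 ↦ [p51], p52 ↦ [p50=p52].
For each subset V ⊆ X/∼, compute π^{-1}(V) ⊆ X and check whether π^{-1}(V) ∈ τ. V is open in τ_Q iff π^{-1}(V) ∈ τ.
  V = {}: π^{-1}(V) = ∅ ∈ τ ✓.
  V = {[p49]}: π^{-1}(V) = {p49} ∈ τ ✓.
  V = {[p50=p52]}: π^{-1}(V) = {p50, p52} ∈ τ ✓.
  V = {[p49], [p50=p52]}: π^{-1}(V) = {p49, p50, p52} ∈ τ ✓.
  V = {[p51]}: π^{-1}(V) = {p51} ∈ τ ✓.
  V = {[p49], [p51]}: π^{-1}(V) = {p49, p51} ∈ τ ✓.
  V = {[p50=p52], [p51]}: π^{-1}(V) = {p50, p51, p52} ∈ τ ✓.
  V = {[p49], [p50=p52], [p51]}: π^{-1}(V) = {p49, p50, p51, p52} ∈ τ ✓.
Open sets in the quotient: τ_Q = {{}, {[p49]}, {[p50=p52]}, {[p49], [p50=p52]}, {[p51]}, {[p49], [p51]}, {[p50=p52], [p51]}, {[p49], [p50=p52], [p51]}} (8 elements).


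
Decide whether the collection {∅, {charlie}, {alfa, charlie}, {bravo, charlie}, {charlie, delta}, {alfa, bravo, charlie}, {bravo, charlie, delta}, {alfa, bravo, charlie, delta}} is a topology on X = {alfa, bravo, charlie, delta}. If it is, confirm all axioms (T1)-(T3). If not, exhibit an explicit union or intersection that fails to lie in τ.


τ is NOT a topology on X.

Axiom (T1): ∅ ∈ τ? Yes; X ∈ τ? Yes.
Axiom (T2/T3): check pairwise unions and intersections of members of τ.
Counterexample for (T2): {alfa, charlie} ∪ {charlie, delta} = {alfa, charlie, delta} ∉ τ. Therefore τ is NOT a topology.


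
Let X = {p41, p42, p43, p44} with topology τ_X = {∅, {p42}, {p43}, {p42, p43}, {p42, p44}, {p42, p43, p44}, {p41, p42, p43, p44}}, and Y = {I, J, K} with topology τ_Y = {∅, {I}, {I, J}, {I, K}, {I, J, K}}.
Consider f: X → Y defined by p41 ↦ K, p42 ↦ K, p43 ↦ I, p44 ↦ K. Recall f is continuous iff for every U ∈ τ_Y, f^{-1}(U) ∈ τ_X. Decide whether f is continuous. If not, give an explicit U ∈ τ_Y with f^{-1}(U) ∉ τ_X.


f IS continuous.

Compute f^{-1}(U) for each U ∈ τ_Y:
  U = ∅: f^{-1}(U) = ∅ ∈ τ_X ✓.
  U = {I}: f^{-1}(U) = {p43} ∈ τ_X ✓.
  U = {I, J}: f^{-1}(U) = {p43} ∈ τ_X ✓.
  U = {I, K}: f^{-1}(U) = {p41, p42, p43, p44} ∈ τ_X ✓.
  U = {I, J, K}: f^{-1}(U) = {p41, p42, p43, p44} ∈ τ_X ✓.
Every preimage lies in τ_X, so f IS continuous.


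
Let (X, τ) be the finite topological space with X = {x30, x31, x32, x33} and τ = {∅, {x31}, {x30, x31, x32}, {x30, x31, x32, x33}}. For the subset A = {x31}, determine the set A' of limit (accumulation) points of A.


A' = {x30, x32, x33}

For each x ∈ X, list the open sets U ∈ τ with x ∈ U, then check whether U ∩ (A ∖ {x}) ≠ ∅ for every such U.
  x = x30: opens ∋ x are {x30, x31, x32}, {x30, x31, x32, x33}; each meets A ∖ {x30}, so x IS a limit point.
  x = x31: open {x31} ∋ x has {x31} ∩ (A ∖ {x31}) = ∅, so x is NOT a limit point.
  x = x32: opens ∋ x are {x30, x31, x32}, {x30, x31, x32, x33}; each meets A ∖ {x32}, so x IS a limit point.
  x = x33: opens ∋ x are {x30, x31, x32, x33}; each meets A ∖ {x33}, so x IS a limit point.
Collecting: A' = {x30, x32, x33}.


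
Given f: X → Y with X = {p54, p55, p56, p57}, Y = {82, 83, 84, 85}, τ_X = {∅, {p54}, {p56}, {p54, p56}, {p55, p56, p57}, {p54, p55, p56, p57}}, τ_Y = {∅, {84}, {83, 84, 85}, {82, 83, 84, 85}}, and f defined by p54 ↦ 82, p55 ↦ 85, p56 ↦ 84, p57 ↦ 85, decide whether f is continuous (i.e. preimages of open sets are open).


f IS continuous.

Compute f^{-1}(U) for each U ∈ τ_Y:
  U = ∅: f^{-1}(U) = ∅ ∈ τ_X ✓.
  U = {84}: f^{-1}(U) = {p56} ∈ τ_X ✓.
  U = {83, 84, 85}: f^{-1}(U) = {p55, p56, p57} ∈ τ_X ✓.
  U = {82, 83, 84, 85}: f^{-1}(U) = {p54, p55, p56, p57} ∈ τ_X ✓.
Every preimage lies in τ_X, so f IS continuous.


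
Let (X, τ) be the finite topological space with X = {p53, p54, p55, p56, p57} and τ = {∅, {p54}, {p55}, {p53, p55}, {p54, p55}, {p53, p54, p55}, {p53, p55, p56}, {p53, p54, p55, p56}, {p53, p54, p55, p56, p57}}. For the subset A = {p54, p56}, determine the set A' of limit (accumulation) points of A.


A' = {p57}

For each x ∈ X, list the open sets U ∈ τ with x ∈ U, then check whether U ∩ (A ∖ {x}) ≠ ∅ for every such U.
  x = p53: open {p53, p55} ∋ x has {p53, p55} ∩ (A ∖ {p53}) = ∅, so x is NOT a limit point.
  x = p54: open {p54} ∋ x has {p54} ∩ (A ∖ {p54}) = ∅, so x is NOT a limit point.
  x = p55: open {p55} ∋ x has {p55} ∩ (A ∖ {p55}) = ∅, so x is NOT a limit point.
  x = p56: open {p53, p55, p56} ∋ x has {p53, p55, p56} ∩ (A ∖ {p56}) = ∅, so x is NOT a limit point.
  x = p57: opens ∋ x are {p53, p54, p55, p56, p57}; each meets A ∖ {p57}, so x IS a limit point.
Collecting: A' = {p57}.


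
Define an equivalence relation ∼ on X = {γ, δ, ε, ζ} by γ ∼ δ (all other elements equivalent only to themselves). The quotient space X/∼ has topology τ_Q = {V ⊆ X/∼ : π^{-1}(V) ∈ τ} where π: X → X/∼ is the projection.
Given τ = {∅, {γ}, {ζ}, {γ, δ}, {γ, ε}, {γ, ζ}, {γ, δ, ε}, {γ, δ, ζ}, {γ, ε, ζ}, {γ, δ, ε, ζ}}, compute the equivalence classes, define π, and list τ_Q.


X/∼ = {[γ=δ], [ε], [ζ]}; |τ_Q| = 6.

Equivalence classes: [γ=δ], [ε], [ζ].
Quotient map π: X → X/∼ sends γ ↦ [γ=δ], δ ↦ [γ=δ], ε ↦ [ε], ζ ↦ [ζ].
For each subset V ⊆ X/∼, compute π^{-1}(V) ⊆ X and check whether π^{-1}(V) ∈ τ. V is open in τ_Q iff π^{-1}(V) ∈ τ.
  V = {}: π^{-1}(V) = ∅ ∈ τ ✓.
  V = {[γ=δ]}: π^{-1}(V) = {γ, δ} ∈ τ ✓.
  V = {[ε]}: π^{-1}(V) = {ε} ∉ τ ✗.
  V = {[γ=δ], [ε]}: π^{-1}(V) = {γ, δ, ε} ∈ τ ✓.
  V = {[ζ]}: π^{-1}(V) = {ζ} ∈ τ ✓.
  V = {[γ=δ], [ζ]}: π^{-1}(V) = {γ, δ, ζ} ∈ τ ✓.
  V = {[ε], [ζ]}: π^{-1}(V) = {ε, ζ} ∉ τ ✗.
  V = {[γ=δ], [ε], [ζ]}: π^{-1}(V) = {γ, δ, ε, ζ} ∈ τ ✓.
Open sets in the quotient: τ_Q = {{}, {[γ=δ]}, {[γ=δ], [ε]}, {[ζ]}, {[γ=δ], [ζ]}, {[γ=δ], [ε], [ζ]}} (6 elements).


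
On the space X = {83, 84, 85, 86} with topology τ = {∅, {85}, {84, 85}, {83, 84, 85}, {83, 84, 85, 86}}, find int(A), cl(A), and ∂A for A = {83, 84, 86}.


int(A) = ∅, cl(A) = {83, 84, 86}, ∂A = {83, 84, 86}.

Closed sets in (X, τ) are complements of opens:
  closed(X, τ) = {∅, {86}, {83, 86}, {83, 84, 86}, {83, 84, 85, 86}}.
int(A) = ⋃ {U ∈ τ : U ⊆ A}. Opens contained in A: ∅.
Taking the union of these: int(A) = ∅.
cl(A) = ⋂ {C closed : A ⊆ C}. Closed sets containing A: {83, 84, 86}, {83, 84, 85, 86}.
Intersecting these: cl(A) = {83, 84, 86}.
∂A = cl(A) ∖ int(A) = {83, 84, 86} ∖ ∅ = {83, 84, 86}.


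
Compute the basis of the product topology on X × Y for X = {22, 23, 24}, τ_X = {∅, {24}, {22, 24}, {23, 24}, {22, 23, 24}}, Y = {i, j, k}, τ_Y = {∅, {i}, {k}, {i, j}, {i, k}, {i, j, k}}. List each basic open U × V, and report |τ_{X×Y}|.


Basis B = {∅ × ∅, {24} × {i}, {24} × {k}, {22, 24} × {i}, {22, 24} × {k}, {23, 24} × {i}, {23, 24} × {k}, {24} × {i, j}, {24} × {i, k}, {22, 23, 24} × {i}, {22, 23, 24} × {k}, {24} × {i, j, k}, {22, 24} × {i, j}, {22, 24} × {i, k}, {23, 24} × {i, j}, {23, 24} × {i, k}, {22, 24} × {i, j, k}, {22, 23, 24} × {i, j}, {22, 23, 24} × {i, k}, {23, 24} × {i, j, k}, {22, 23, 24} × {i, j, k}}; |τ_{X×Y}| = 70.

Enumerate products U × V with U ∈ τ_X, V ∈ τ_Y (deduplicated):
  ∅ × ∅ = {} (∅)
  {24} × {i} = {(24,i)}
  {24} × {k} = {(24,k)}
  {22, 24} × {i} = {(22,i), (24,i)}
  {22, 24} × {k} = {(22,k), (24,k)}
  {23, 24} × {i} = {(23,i), (24,i)}
  {23, 24} × {k} = {(23,k), (24,k)}
  {24} × {i, j} = {(24,i), (24,j)}
  {24} × {i, k} = {(24,i), (24,k)}
  {22, 23, 24} × {i} = {(22,i), (23,i), (24,i)}
  {22, 23, 24} × {k} = {(22,k), (23,k), (24,k)}
  {24} × {i, j, k} = {(24,i), (24,j), (24,k)}
  {22, 24} × {i, j} = {(22,i), (22,j), (24,i), (24,j)}
  {22, 24} × {i, k} = {(22,i), (22,k), (24,i), (24,k)}
  {23, 24} × {i, j} = {(23,i), (23,j), (24,i), (24,j)}
  {23, 24} × {i, k} = {(23,i), (23,k), (24,i), (24,k)}
  {22, 24} × {i, j, k} = {(22,i), (22,j), (22,k), (24,i), (24,j), (24,k)}
  {22, 23, 24} × {i, j} = {(22,i), (22,j), (23,i), (23,j), (24,i), (24,j)}
  {22, 23, 24} × {i, k} = {(22,i), (22,k), (23,i), (23,k), (24,i), (24,k)}
  {23, 24} × {i, j, k} = {(23,i), (23,j), (23,k), (24,i), (24,j), (24,k)}
  {22, 23, 24} × {i, j, k} = {(22,i), (22,j), (22,k), (23,i), (23,j), (23,k), (24,i), (24,j), (24,k)}
These 21 distinct sets form the basis B.
Close under arbitrary unions to get τ_{X×Y}; counting gives |τ_{X×Y}| = 70.


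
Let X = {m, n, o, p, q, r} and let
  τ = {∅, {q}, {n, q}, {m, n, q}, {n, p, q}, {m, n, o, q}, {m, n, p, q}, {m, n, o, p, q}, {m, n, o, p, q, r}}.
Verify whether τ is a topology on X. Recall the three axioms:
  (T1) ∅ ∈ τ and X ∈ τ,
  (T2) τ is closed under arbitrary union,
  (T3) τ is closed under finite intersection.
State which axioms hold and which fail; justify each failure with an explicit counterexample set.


τ IS a topology on X.

Axiom (T1): ∅ ∈ τ? Yes; X ∈ τ? Yes.
Axiom (T2/T3): check pairwise unions and intersections of members of τ.
All pairwise intersections and unions checked — each lies in τ. Therefore τ satisfies (T1), (T2), (T3): it IS a topology on X.


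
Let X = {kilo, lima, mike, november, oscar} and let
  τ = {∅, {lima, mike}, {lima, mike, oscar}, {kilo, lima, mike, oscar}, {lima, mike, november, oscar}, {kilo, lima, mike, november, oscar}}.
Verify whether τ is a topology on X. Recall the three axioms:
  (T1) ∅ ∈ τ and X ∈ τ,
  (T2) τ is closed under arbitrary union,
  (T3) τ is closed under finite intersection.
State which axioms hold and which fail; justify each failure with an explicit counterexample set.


τ IS a topology on X.

Axiom (T1): ∅ ∈ τ? Yes; X ∈ τ? Yes.
Axiom (T2/T3): check pairwise unions and intersections of members of τ.
All pairwise intersections and unions checked — each lies in τ. Therefore τ satisfies (T1), (T2), (T3): it IS a topology on X.


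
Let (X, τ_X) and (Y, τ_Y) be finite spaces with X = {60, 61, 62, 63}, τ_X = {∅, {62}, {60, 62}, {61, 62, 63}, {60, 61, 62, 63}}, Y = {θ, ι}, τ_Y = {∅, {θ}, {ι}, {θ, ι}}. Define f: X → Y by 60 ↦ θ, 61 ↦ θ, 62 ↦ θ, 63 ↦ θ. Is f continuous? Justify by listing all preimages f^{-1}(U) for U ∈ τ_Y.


f IS continuous.

Compute f^{-1}(U) for each U ∈ τ_Y:
  U = ∅: f^{-1}(U) = ∅ ∈ τ_X ✓.
  U = {θ}: f^{-1}(U) = {60, 61, 62, 63} ∈ τ_X ✓.
  U = {ι}: f^{-1}(U) = ∅ ∈ τ_X ✓.
  U = {θ, ι}: f^{-1}(U) = {60, 61, 62, 63} ∈ τ_X ✓.
Every preimage lies in τ_X, so f IS continuous.


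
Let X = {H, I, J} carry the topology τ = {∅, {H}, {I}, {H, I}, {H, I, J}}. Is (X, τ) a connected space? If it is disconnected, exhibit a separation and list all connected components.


(X, τ) is connected.

Find clopen sets (U ∈ τ with X ∖ U ∈ τ):
  U = ∅, X ∖ U = {H, I, J} — both open, so U is clopen.
  U = {H, I, J}, X ∖ U = ∅ — both open, so U is clopen.
Only trivial clopens (∅ and X) exist, so (X, τ) is connected.
Compute connected components by grouping points that agree on all clopens:
  component: {H, I, J}


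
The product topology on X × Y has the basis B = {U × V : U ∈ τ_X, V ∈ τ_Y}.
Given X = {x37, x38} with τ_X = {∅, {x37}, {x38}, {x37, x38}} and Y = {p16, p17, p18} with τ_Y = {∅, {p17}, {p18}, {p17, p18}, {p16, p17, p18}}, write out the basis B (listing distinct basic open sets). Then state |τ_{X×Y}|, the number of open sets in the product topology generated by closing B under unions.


Basis B = {∅ × ∅, {x37} × {p17}, {x37} × {p18}, {x38} × {p17}, {x38} × {p18}, {x37} × {p17, p18}, {x37, x38} × {p17}, {x37, x38} × {p18}, {x38} × {p17, p18}, {x37} × {p16, p17, p18}, {x38} × {p16, p17, p18}, {x37, x38} × {p17, p18}, {x37, x38} × {p16, p17, p18}}; |τ_{X×Y}| = 25.

Enumerate products U × V with U ∈ τ_X, V ∈ τ_Y (deduplicated):
  ∅ × ∅ = {} (∅)
  {x37} × {p17} = {(x37,p17)}
  {x37} × {p18} = {(x37,p18)}
  {x38} × {p17} = {(x38,p17)}
  {x38} × {p18} = {(x38,p18)}
  {x37} × {p17, p18} = {(x37,p17), (x37,p18)}
  {x37, x38} × {p17} = {(x37,p17), (x38,p17)}
  {x37, x38} × {p18} = {(x37,p18), (x38,p18)}
  {x38} × {p17, p18} = {(x38,p17), (x38,p18)}
  {x37} × {p16, p17, p18} = {(x37,p16), (x37,p17), (x37,p18)}
  {x38} × {p16, p17, p18} = {(x38,p16), (x38,p17), (x38,p18)}
  {x37, x38} × {p17, p18} = {(x37,p17), (x37,p18), (x38,p17), (x38,p18)}
  {x37, x38} × {p16, p17, p18} = {(x37,p16), (x37,p17), (x37,p18), (x38,p16), (x38,p17), (x38,p18)}
These 13 distinct sets form the basis B.
Close under arbitrary unions to get τ_{X×Y}; counting gives |τ_{X×Y}| = 25.


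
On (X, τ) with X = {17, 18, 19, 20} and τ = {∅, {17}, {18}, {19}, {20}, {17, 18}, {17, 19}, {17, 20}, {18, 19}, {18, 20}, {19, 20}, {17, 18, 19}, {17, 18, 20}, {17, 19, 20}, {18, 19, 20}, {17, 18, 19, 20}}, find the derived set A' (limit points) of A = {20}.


A' = ∅

For each x ∈ X, list the open sets U ∈ τ with x ∈ U, then check whether U ∩ (A ∖ {x}) ≠ ∅ for every such U.
  x = 17: open {17} ∋ x has {17} ∩ (A ∖ {17}) = ∅, so x is NOT a limit point.
  x = 18: open {18} ∋ x has {18} ∩ (A ∖ {18}) = ∅, so x is NOT a limit point.
  x = 19: open {19} ∋ x has {19} ∩ (A ∖ {19}) = ∅, so x is NOT a limit point.
  x = 20: open {20} ∋ x has {20} ∩ (A ∖ {20}) = ∅, so x is NOT a limit point.
Collecting: A' = ∅.


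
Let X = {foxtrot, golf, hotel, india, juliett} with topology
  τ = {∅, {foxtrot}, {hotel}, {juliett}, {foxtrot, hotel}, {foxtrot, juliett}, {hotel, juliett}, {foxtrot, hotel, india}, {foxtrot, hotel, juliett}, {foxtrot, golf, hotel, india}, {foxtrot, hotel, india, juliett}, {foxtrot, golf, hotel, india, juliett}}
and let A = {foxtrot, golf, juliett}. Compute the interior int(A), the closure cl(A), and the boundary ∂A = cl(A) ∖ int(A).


int(A) = {foxtrot, juliett}, cl(A) = {foxtrot, golf, india, juliett}, ∂A = {golf, india}.

Closed sets in (X, τ) are complements of opens:
  closed(X, τ) = {∅, {golf}, {juliett}, {golf, india}, {golf, juliett}, {foxtrot, golf, india}, {golf, hotel, india}, {golf, india, juliett}, {foxtrot, golf, hotel, india}, {foxtrot, golf, india, juliett}, {golf, hotel, india, juliett}, {foxtrot, golf, hotel, india, juliett}}.
int(A) = ⋃ {U ∈ τ : U ⊆ A}. Opens contained in A: ∅, {foxtrot}, {juliett}, {foxtrot, juliett}.
Taking the union of these: int(A) = {foxtrot, juliett}.
cl(A) = ⋂ {C closed : A ⊆ C}. Closed sets containing A: {foxtrot, golf, india, juliett}, {foxtrot, golf, hotel, india, juliett}.
Intersecting these: cl(A) = {foxtrot, golf, india, juliett}.
∂A = cl(A) ∖ int(A) = {foxtrot, golf, india, juliett} ∖ {foxtrot, juliett} = {golf, india}.


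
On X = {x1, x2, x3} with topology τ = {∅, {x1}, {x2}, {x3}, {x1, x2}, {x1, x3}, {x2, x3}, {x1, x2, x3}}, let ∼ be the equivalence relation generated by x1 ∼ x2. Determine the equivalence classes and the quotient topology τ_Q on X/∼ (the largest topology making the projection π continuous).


X/∼ = {[x1=x2], [x3]}; |τ_Q| = 4.

Equivalence classes: [x1=x2], [x3].
Quotient map π: X → X/∼ sends x1 ↦ [x1=x2], x2 ↦ [x1=x2], x3 ↦ [x3].
For each subset V ⊆ X/∼, compute π^{-1}(V) ⊆ X and check whether π^{-1}(V) ∈ τ. V is open in τ_Q iff π^{-1}(V) ∈ τ.
  V = {}: π^{-1}(V) = ∅ ∈ τ ✓.
  V = {[x1=x2]}: π^{-1}(V) = {x1, x2} ∈ τ ✓.
  V = {[x3]}: π^{-1}(V) = {x3} ∈ τ ✓.
  V = {[x1=x2], [x3]}: π^{-1}(V) = {x1, x2, x3} ∈ τ ✓.
Open sets in the quotient: τ_Q = {{}, {[x1=x2]}, {[x3]}, {[x1=x2], [x3]}} (4 elements).


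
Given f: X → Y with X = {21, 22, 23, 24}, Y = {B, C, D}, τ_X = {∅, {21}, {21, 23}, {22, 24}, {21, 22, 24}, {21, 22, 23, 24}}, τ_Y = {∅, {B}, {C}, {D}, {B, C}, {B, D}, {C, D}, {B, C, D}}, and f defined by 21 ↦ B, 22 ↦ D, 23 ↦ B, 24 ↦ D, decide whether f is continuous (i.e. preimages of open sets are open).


f IS continuous.

Compute f^{-1}(U) for each U ∈ τ_Y:
  U = ∅: f^{-1}(U) = ∅ ∈ τ_X ✓.
  U = {B}: f^{-1}(U) = {21, 23} ∈ τ_X ✓.
  U = {C}: f^{-1}(U) = ∅ ∈ τ_X ✓.
  U = {D}: f^{-1}(U) = {22, 24} ∈ τ_X ✓.
  U = {B, C}: f^{-1}(U) = {21, 23} ∈ τ_X ✓.
  U = {B, D}: f^{-1}(U) = {21, 22, 23, 24} ∈ τ_X ✓.
  U = {C, D}: f^{-1}(U) = {22, 24} ∈ τ_X ✓.
  U = {B, C, D}: f^{-1}(U) = {21, 22, 23, 24} ∈ τ_X ✓.
Every preimage lies in τ_X, so f IS continuous.


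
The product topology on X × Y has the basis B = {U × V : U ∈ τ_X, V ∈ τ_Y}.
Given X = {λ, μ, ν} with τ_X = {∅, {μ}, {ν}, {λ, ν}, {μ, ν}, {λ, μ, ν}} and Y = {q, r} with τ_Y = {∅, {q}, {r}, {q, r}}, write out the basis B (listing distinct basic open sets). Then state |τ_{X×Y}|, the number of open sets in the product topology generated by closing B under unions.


Basis B = {∅ × ∅, {μ} × {q}, {μ} × {r}, {ν} × {q}, {ν} × {r}, {λ, ν} × {q}, {λ, ν} × {r}, {μ} × {q, r}, {μ, ν} × {q}, {μ, ν} × {r}, {ν} × {q, r}, {λ, μ, ν} × {q}, {λ, μ, ν} × {r}, {λ, ν} × {q, r}, {μ, ν} × {q, r}, {λ, μ, ν} × {q, r}}; |τ_{X×Y}| = 36.

Enumerate products U × V with U ∈ τ_X, V ∈ τ_Y (deduplicated):
  ∅ × ∅ = {} (∅)
  {μ} × {q} = {(μ,q)}
  {μ} × {r} = {(μ,r)}
  {ν} × {q} = {(ν,q)}
  {ν} × {r} = {(ν,r)}
  {λ, ν} × {q} = {(λ,q), (ν,q)}
  {λ, ν} × {r} = {(λ,r), (ν,r)}
  {μ} × {q, r} = {(μ,q), (μ,r)}
  {μ, ν} × {q} = {(μ,q), (ν,q)}
  {μ, ν} × {r} = {(μ,r), (ν,r)}
  {ν} × {q, r} = {(ν,q), (ν,r)}
  {λ, μ, ν} × {q} = {(λ,q), (μ,q), (ν,q)}
  {λ, μ, ν} × {r} = {(λ,r), (μ,r), (ν,r)}
  {λ, ν} × {q, r} = {(λ,q), (λ,r), (ν,q), (ν,r)}
  {μ, ν} × {q, r} = {(μ,q), (μ,r), (ν,q), (ν,r)}
  {λ, μ, ν} × {q, r} = {(λ,q), (λ,r), (μ,q), (μ,r), (ν,q), (ν,r)}
These 16 distinct sets form the basis B.
Close under arbitrary unions to get τ_{X×Y}; counting gives |τ_{X×Y}| = 36.


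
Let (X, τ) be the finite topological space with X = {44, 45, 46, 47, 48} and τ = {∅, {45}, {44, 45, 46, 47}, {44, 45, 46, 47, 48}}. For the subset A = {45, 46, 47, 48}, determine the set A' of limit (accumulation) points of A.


A' = {44, 46, 47, 48}

For each x ∈ X, list the open sets U ∈ τ with x ∈ U, then check whether U ∩ (A ∖ {x}) ≠ ∅ for every such U.
  x = 44: opens ∋ x are {44, 45, 46, 47}, {44, 45, 46, 47, 48}; each meets A ∖ {44}, so x IS a limit point.
  x = 45: open {45} ∋ x has {45} ∩ (A ∖ {45}) = ∅, so x is NOT a limit point.
  x = 46: opens ∋ x are {44, 45, 46, 47}, {44, 45, 46, 47, 48}; each meets A ∖ {46}, so x IS a limit point.
  x = 47: opens ∋ x are {44, 45, 46, 47}, {44, 45, 46, 47, 48}; each meets A ∖ {47}, so x IS a limit point.
  x = 48: opens ∋ x are {44, 45, 46, 47, 48}; each meets A ∖ {48}, so x IS a limit point.
Collecting: A' = {44, 46, 47, 48}.


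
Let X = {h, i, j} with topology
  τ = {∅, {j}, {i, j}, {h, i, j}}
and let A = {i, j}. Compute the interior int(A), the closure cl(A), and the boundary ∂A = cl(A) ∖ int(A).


int(A) = {i, j}, cl(A) = {h, i, j}, ∂A = {h}.

Closed sets in (X, τ) are complements of opens:
  closed(X, τ) = {∅, {h}, {h, i}, {h, i, j}}.
int(A) = ⋃ {U ∈ τ : U ⊆ A}. Opens contained in A: ∅, {j}, {i, j}.
Taking the union of these: int(A) = {i, j}.
cl(A) = ⋂ {C closed : A ⊆ C}. Closed sets containing A: {h, i, j}.
Intersecting these: cl(A) = {h, i, j}.
∂A = cl(A) ∖ int(A) = {h, i, j} ∖ {i, j} = {h}.


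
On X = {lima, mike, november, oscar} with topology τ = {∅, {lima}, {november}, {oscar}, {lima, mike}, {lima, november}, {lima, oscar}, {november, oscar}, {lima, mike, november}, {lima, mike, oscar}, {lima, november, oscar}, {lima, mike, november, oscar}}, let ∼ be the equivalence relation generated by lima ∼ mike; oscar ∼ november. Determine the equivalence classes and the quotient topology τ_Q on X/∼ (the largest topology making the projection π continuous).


X/∼ = {[lima=mike], [november=oscar]}; |τ_Q| = 4.

Equivalence classes: [lima=mike], [november=oscar].
Quotient map π: X → X/∼ sends lima ↦ [lima=mike], mike ↦ [lima=mike], november ↦ [november=oscar], oscar ↦ [november=oscar].
For each subset V ⊆ X/∼, compute π^{-1}(V) ⊆ X and check whether π^{-1}(V) ∈ τ. V is open in τ_Q iff π^{-1}(V) ∈ τ.
  V = {}: π^{-1}(V) = ∅ ∈ τ ✓.
  V = {[lima=mike]}: π^{-1}(V) = {lima, mike} ∈ τ ✓.
  V = {[november=oscar]}: π^{-1}(V) = {november, oscar} ∈ τ ✓.
  V = {[lima=mike], [november=oscar]}: π^{-1}(V) = {lima, mike, november, oscar} ∈ τ ✓.
Open sets in the quotient: τ_Q = {{}, {[lima=mike]}, {[november=oscar]}, {[lima=mike], [november=oscar]}} (4 elements).


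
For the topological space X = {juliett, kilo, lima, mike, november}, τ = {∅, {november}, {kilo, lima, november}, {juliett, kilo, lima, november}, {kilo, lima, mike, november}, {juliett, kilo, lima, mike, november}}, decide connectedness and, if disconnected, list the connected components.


(X, τ) is connected.

Find clopen sets (U ∈ τ with X ∖ U ∈ τ):
  U = ∅, X ∖ U = {juliett, kilo, lima, mike, november} — both open, so U is clopen.
  U = {juliett, kilo, lima, mike, november}, X ∖ U = ∅ — both open, so U is clopen.
Only trivial clopens (∅ and X) exist, so (X, τ) is connected.
Compute connected components by grouping points that agree on all clopens:
  component: {juliett, kilo, lima, mike, november}


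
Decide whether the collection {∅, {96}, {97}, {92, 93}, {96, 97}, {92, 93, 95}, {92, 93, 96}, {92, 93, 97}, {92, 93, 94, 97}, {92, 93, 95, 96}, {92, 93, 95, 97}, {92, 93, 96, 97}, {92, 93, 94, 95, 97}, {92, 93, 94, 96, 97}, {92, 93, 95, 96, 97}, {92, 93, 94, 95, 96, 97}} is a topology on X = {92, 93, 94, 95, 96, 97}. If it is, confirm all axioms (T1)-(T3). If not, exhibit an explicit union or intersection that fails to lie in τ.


τ IS a topology on X.

Axiom (T1): ∅ ∈ τ? Yes; X ∈ τ? Yes.
Axiom (T2/T3): check pairwise unions and intersections of members of τ.
All pairwise intersections and unions checked — each lies in τ. Therefore τ satisfies (T1), (T2), (T3): it IS a topology on X.


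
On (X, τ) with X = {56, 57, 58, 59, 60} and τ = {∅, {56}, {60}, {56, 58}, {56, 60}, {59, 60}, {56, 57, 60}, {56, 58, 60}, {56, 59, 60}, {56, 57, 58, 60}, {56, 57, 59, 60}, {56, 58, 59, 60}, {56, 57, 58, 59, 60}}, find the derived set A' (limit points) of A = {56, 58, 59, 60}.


A' = {57, 58, 59}

For each x ∈ X, list the open sets U ∈ τ with x ∈ U, then check whether U ∩ (A ∖ {x}) ≠ ∅ for every such U.
  x = 56: open {56} ∋ x has {56} ∩ (A ∖ {56}) = ∅, so x is NOT a limit point.
  x = 57: opens ∋ x are {56, 57, 60}, {56, 57, 58, 60}, {56, 57, 59, 60}, {56, 57, 58, 59, 60}; each meets A ∖ {57}, so x IS a limit point.
  x = 58: opens ∋ x are {56, 58}, {56, 58, 60}, {56, 57, 58, 60}, {56, 58, 59, 60}, {56, 57, 58, 59, 60}; each meets A ∖ {58}, so x IS a limit point.
  x = 59: opens ∋ x are {59, 60}, {56, 59, 60}, {56, 57, 59, 60}, {56, 58, 59, 60}, {56, 57, 58, 59, 60}; each meets A ∖ {59}, so x IS a limit point.
  x = 60: open {60} ∋ x has {60} ∩ (A ∖ {60}) = ∅, so x is NOT a limit point.
Collecting: A' = {57, 58, 59}.


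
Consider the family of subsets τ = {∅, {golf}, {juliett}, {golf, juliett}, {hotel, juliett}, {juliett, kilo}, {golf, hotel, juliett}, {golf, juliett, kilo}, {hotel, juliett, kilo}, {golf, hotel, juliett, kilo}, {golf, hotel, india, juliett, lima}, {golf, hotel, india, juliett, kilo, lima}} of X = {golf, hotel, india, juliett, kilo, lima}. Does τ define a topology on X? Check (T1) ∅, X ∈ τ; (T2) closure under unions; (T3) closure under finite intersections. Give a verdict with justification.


τ IS a topology on X.

Axiom (T1): ∅ ∈ τ? Yes; X ∈ τ? Yes.
Axiom (T2/T3): check pairwise unions and intersections of members of τ.
All pairwise intersections and unions checked — each lies in τ. Therefore τ satisfies (T1), (T2), (T3): it IS a topology on X.


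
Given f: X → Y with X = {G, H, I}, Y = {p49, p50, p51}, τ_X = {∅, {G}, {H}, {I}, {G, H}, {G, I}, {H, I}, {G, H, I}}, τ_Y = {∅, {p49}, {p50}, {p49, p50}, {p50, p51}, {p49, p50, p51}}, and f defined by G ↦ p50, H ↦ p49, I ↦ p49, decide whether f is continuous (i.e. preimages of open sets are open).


f IS continuous.

Compute f^{-1}(U) for each U ∈ τ_Y:
  U = ∅: f^{-1}(U) = ∅ ∈ τ_X ✓.
  U = {p49}: f^{-1}(U) = {H, I} ∈ τ_X ✓.
  U = {p50}: f^{-1}(U) = {G} ∈ τ_X ✓.
  U = {p49, p50}: f^{-1}(U) = {G, H, I} ∈ τ_X ✓.
  U = {p50, p51}: f^{-1}(U) = {G} ∈ τ_X ✓.
  U = {p49, p50, p51}: f^{-1}(U) = {G, H, I} ∈ τ_X ✓.
Every preimage lies in τ_X, so f IS continuous.


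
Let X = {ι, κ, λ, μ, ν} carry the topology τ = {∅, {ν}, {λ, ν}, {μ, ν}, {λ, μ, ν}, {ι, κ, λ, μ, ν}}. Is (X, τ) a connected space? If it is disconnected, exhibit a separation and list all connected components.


(X, τ) is connected.

Find clopen sets (U ∈ τ with X ∖ U ∈ τ):
  U = ∅, X ∖ U = {ι, κ, λ, μ, ν} — both open, so U is clopen.
  U = {ι, κ, λ, μ, ν}, X ∖ U = ∅ — both open, so U is clopen.
Only trivial clopens (∅ and X) exist, so (X, τ) is connected.
Compute connected components by grouping points that agree on all clopens:
  component: {ι, κ, λ, μ, ν}


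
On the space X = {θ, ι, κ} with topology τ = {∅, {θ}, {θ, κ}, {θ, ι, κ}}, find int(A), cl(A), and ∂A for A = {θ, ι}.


int(A) = {θ}, cl(A) = {θ, ι, κ}, ∂A = {ι, κ}.

Closed sets in (X, τ) are complements of opens:
  closed(X, τ) = {∅, {ι}, {ι, κ}, {θ, ι, κ}}.
int(A) = ⋃ {U ∈ τ : U ⊆ A}. Opens contained in A: ∅, {θ}.
Taking the union of these: int(A) = {θ}.
cl(A) = ⋂ {C closed : A ⊆ C}. Closed sets containing A: {θ, ι, κ}.
Intersecting these: cl(A) = {θ, ι, κ}.
∂A = cl(A) ∖ int(A) = {θ, ι, κ} ∖ {θ} = {ι, κ}.


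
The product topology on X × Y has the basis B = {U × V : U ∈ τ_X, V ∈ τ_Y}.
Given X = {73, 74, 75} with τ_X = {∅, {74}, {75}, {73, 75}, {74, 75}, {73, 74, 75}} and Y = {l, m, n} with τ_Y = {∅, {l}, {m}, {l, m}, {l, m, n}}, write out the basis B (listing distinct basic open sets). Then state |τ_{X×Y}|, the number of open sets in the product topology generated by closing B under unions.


Basis B = {∅ × ∅, {74} × {l}, {74} × {m}, {75} × {l}, {75} × {m}, {73, 75} × {l}, {73, 75} × {m}, {74} × {l, m}, {74, 75} × {l}, {74, 75} × {m}, {75} × {l, m}, {73, 74, 75} × {l}, {73, 74, 75} × {m}, {74} × {l, m, n}, {75} × {l, m, n}, {73, 75} × {l, m}, {74, 75} × {l, m}, {73, 75} × {l, m, n}, {73, 74, 75} × {l, m}, {74, 75} × {l, m, n}, {73, 74, 75} × {l, m, n}}; |τ_{X×Y}| = 70.

Enumerate products U × V with U ∈ τ_X, V ∈ τ_Y (deduplicated):
  ∅ × ∅ = {} (∅)
  {74} × {l} = {(74,l)}
  {74} × {m} = {(74,m)}
  {75} × {l} = {(75,l)}
  {75} × {m} = {(75,m)}
  {73, 75} × {l} = {(73,l), (75,l)}
  {73, 75} × {m} = {(73,m), (75,m)}
  {74} × {l, m} = {(74,l), (74,m)}
  {74, 75} × {l} = {(74,l), (75,l)}
  {74, 75} × {m} = {(74,m), (75,m)}
  {75} × {l, m} = {(75,l), (75,m)}
  {73, 74, 75} × {l} = {(73,l), (74,l), (75,l)}
  {73, 74, 75} × {m} = {(73,m), (74,m), (75,m)}
  {74} × {l, m, n} = {(74,l), (74,m), (74,n)}
  {75} × {l, m, n} = {(75,l), (75,m), (75,n)}
  {73, 75} × {l, m} = {(73,l), (73,m), (75,l), (75,m)}
  {74, 75} × {l, m} = {(74,l), (74,m), (75,l), (75,m)}
  {73, 75} × {l, m, n} = {(73,l), (73,m), (73,n), (75,l), (75,m), (75,n)}
  {73, 74, 75} × {l, m} = {(73,l), (73,m), (74,l), (74,m), (75,l), (75,m)}
  {74, 75} × {l, m, n} = {(74,l), (74,m), (74,n), (75,l), (75,m), (75,n)}
  {73, 74, 75} × {l, m, n} = {(73,l), (73,m), (73,n), (74,l), (74,m), (74,n), (75,l), (75,m), (75,n)}
These 21 distinct sets form the basis B.
Close under arbitrary unions to get τ_{X×Y}; counting gives |τ_{X×Y}| = 70.


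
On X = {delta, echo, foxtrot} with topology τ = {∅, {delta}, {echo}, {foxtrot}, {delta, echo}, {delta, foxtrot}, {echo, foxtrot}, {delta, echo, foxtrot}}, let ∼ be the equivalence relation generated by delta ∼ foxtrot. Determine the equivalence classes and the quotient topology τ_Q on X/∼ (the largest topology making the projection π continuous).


X/∼ = {[delta=foxtrot], [echo]}; |τ_Q| = 4.

Equivalence classes: [delta=foxtrot], [echo].
Quotient map π: X → X/∼ sends delta ↦ [delta=foxtrot], echo ↦ [echo], foxtrot ↦ [delta=foxtrot].
For each subset V ⊆ X/∼, compute π^{-1}(V) ⊆ X and check whether π^{-1}(V) ∈ τ. V is open in τ_Q iff π^{-1}(V) ∈ τ.
  V = {}: π^{-1}(V) = ∅ ∈ τ ✓.
  V = {[delta=foxtrot]}: π^{-1}(V) = {delta, foxtrot} ∈ τ ✓.
  V = {[echo]}: π^{-1}(V) = {echo} ∈ τ ✓.
  V = {[delta=foxtrot], [echo]}: π^{-1}(V) = {delta, echo, foxtrot} ∈ τ ✓.
Open sets in the quotient: τ_Q = {{}, {[delta=foxtrot]}, {[echo]}, {[delta=foxtrot], [echo]}} (4 elements).


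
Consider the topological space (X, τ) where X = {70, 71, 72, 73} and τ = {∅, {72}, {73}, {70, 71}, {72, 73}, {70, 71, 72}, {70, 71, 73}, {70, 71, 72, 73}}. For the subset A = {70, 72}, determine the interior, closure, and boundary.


int(A) = {72}, cl(A) = {70, 71, 72}, ∂A = {70, 71}.

Closed sets in (X, τ) are complements of opens:
  closed(X, τ) = {∅, {72}, {73}, {70, 71}, {72, 73}, {70, 71, 72}, {70, 71, 73}, {70, 71, 72, 73}}.
int(A) = ⋃ {U ∈ τ : U ⊆ A}. Opens contained in A: ∅, {72}.
Taking the union of these: int(A) = {72}.
cl(A) = ⋂ {C closed : A ⊆ C}. Closed sets containing A: {70, 71, 72}, {70, 71, 72, 73}.
Intersecting these: cl(A) = {70, 71, 72}.
∂A = cl(A) ∖ int(A) = {70, 71, 72} ∖ {72} = {70, 71}.


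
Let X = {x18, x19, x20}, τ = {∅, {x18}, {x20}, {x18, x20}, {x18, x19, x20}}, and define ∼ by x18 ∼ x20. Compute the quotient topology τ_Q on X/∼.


X/∼ = {[x18=x20], [x19]}; |τ_Q| = 3.

Equivalence classes: [x18=x20], [x19].
Quotient map π: X → X/∼ sends x18 ↦ [x18=x20], x19 ↦ [x19], x20 ↦ [x18=x20].
For each subset V ⊆ X/∼, compute π^{-1}(V) ⊆ X and check whether π^{-1}(V) ∈ τ. V is open in τ_Q iff π^{-1}(V) ∈ τ.
  V = {}: π^{-1}(V) = ∅ ∈ τ ✓.
  V = {[x18=x20]}: π^{-1}(V) = {x18, x20} ∈ τ ✓.
  V = {[x19]}: π^{-1}(V) = {x19} ∉ τ ✗.
  V = {[x18=x20], [x19]}: π^{-1}(V) = {x18, x19, x20} ∈ τ ✓.
Open sets in the quotient: τ_Q = {{}, {[x18=x20]}, {[x18=x20], [x19]}} (3 elements).


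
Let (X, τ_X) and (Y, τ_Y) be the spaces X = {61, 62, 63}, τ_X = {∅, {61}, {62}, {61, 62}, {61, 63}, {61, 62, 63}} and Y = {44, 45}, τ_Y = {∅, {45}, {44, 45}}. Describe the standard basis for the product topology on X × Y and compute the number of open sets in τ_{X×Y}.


Basis B = {∅ × ∅, {61} × {45}, {62} × {45}, {61} × {44, 45}, {61, 62} × {45}, {61, 63} × {45}, {62} × {44, 45}, {61, 62, 63} × {45}, {61, 62} × {44, 45}, {61, 63} × {44, 45}, {61, 62, 63} × {44, 45}}; |τ_{X×Y}| = 18.

Enumerate products U × V with U ∈ τ_X, V ∈ τ_Y (deduplicated):
  ∅ × ∅ = {} (∅)
  {61} × {45} = {(61,45)}
  {62} × {45} = {(62,45)}
  {61} × {44, 45} = {(61,44), (61,45)}
  {61, 62} × {45} = {(61,45), (62,45)}
  {61, 63} × {45} = {(61,45), (63,45)}
  {62} × {44, 45} = {(62,44), (62,45)}
  {61, 62, 63} × {45} = {(61,45), (62,45), (63,45)}
  {61, 62} × {44, 45} = {(61,44), (61,45), (62,44), (62,45)}
  {61, 63} × {44, 45} = {(61,44), (61,45), (63,44), (63,45)}
  {61, 62, 63} × {44, 45} = {(61,44), (61,45), (62,44), (62,45), (63,44), (63,45)}
These 11 distinct sets form the basis B.
Close under arbitrary unions to get τ_{X×Y}; counting gives |τ_{X×Y}| = 18.


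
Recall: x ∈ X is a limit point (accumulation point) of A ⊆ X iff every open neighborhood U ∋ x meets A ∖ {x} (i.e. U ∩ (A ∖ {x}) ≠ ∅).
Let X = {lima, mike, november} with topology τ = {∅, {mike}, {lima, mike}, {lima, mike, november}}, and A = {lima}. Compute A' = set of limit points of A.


A' = {november}

For each x ∈ X, list the open sets U ∈ τ with x ∈ U, then check whether U ∩ (A ∖ {x}) ≠ ∅ for every such U.
  x = lima: open {lima, mike} ∋ x has {lima, mike} ∩ (A ∖ {lima}) = ∅, so x is NOT a limit point.
  x = mike: open {mike} ∋ x has {mike} ∩ (A ∖ {mike}) = ∅, so x is NOT a limit point.
  x = november: opens ∋ x are {lima, mike, november}; each meets A ∖ {november}, so x IS a limit point.
Collecting: A' = {november}.


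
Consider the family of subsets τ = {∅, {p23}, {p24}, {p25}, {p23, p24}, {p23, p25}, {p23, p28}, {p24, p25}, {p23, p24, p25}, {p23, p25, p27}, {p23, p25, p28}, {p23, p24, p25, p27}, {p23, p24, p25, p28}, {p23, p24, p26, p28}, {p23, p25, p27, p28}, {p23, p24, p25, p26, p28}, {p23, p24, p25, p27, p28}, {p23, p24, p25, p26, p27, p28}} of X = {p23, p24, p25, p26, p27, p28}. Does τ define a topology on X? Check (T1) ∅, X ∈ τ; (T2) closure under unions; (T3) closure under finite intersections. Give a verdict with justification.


τ is NOT a topology on X.

Axiom (T1): ∅ ∈ τ? Yes; X ∈ τ? Yes.
Axiom (T2/T3): check pairwise unions and intersections of members of τ.
Counterexample for (T2): {p24} ∪ {p23, p28} = {p23, p24, p28} ∉ τ. Therefore τ is NOT a topology.


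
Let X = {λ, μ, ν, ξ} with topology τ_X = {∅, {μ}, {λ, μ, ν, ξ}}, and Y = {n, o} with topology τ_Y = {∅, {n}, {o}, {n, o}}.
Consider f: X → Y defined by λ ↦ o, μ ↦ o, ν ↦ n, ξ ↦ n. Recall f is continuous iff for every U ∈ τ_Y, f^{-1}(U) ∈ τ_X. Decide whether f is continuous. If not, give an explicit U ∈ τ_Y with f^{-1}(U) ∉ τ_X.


f is NOT continuous.

Compute f^{-1}(U) for each U ∈ τ_Y:
  U = ∅: f^{-1}(U) = ∅ ∈ τ_X ✓.
  U = {n}: f^{-1}(U) = {ν, ξ} ∉ τ_X ✗.
  U = {o}: f^{-1}(U) = {λ, μ} ∉ τ_X ✗.
  U = {n, o}: f^{-1}(U) = {λ, μ, ν, ξ} ∈ τ_X ✓.
Found U = {n} with f^{-1}(U) = {ν, ξ} not in τ_X. Therefore f is NOT continuous.


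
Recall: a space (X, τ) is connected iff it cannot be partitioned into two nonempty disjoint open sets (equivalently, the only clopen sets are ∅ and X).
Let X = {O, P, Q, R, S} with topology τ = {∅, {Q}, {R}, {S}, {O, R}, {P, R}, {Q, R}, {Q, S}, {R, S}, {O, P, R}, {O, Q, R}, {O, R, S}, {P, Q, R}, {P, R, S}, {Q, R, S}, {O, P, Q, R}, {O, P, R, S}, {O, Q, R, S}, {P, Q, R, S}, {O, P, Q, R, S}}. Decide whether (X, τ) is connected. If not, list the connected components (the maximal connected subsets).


(X, τ) is disconnected; components = [{Q}, {S}, {O, P, R}].

Find clopen sets (U ∈ τ with X ∖ U ∈ τ):
  U = ∅, X ∖ U = {O, P, Q, R, S} — both open, so U is clopen.
  U = {Q}, X ∖ U = {O, P, R, S} — both open, so U is clopen.
  U = {S}, X ∖ U = {O, P, Q, R} — both open, so U is clopen.
  U = {Q, S}, X ∖ U = {O, P, R} — both open, so U is clopen.
  U = {O, P, R}, X ∖ U = {Q, S} — both open, so U is clopen.
  U = {O, P, Q, R}, X ∖ U = {S} — both open, so U is clopen.
  U = {O, P, R, S}, X ∖ U = {Q} — both open, so U is clopen.
  U = {O, P, Q, R, S}, X ∖ U = ∅ — both open, so U is clopen.
Nontrivial clopen(s) exist: e.g. {O, P, Q, R}. So (X, τ) is disconnected.
Compute connected components by grouping points that agree on all clopens:
  component: {Q}
  component: {S}
  component: {O, P, R}


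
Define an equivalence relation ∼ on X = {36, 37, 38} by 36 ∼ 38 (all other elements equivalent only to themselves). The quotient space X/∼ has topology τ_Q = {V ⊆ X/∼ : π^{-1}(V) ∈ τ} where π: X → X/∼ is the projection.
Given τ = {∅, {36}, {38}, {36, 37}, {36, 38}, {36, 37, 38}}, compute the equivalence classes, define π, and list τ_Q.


X/∼ = {[36=38], [37]}; |τ_Q| = 3.

Equivalence classes: [36=38], [37].
Quotient map π: X → X/∼ sends 36 ↦ [36=38], 37 ↦ [37], 38 ↦ [36=38].
For each subset V ⊆ X/∼, compute π^{-1}(V) ⊆ X and check whether π^{-1}(V) ∈ τ. V is open in τ_Q iff π^{-1}(V) ∈ τ.
  V = {}: π^{-1}(V) = ∅ ∈ τ ✓.
  V = {[36=38]}: π^{-1}(V) = {36, 38} ∈ τ ✓.
  V = {[37]}: π^{-1}(V) = {37} ∉ τ ✗.
  V = {[36=38], [37]}: π^{-1}(V) = {36, 37, 38} ∈ τ ✓.
Open sets in the quotient: τ_Q = {{}, {[36=38]}, {[36=38], [37]}} (3 elements).


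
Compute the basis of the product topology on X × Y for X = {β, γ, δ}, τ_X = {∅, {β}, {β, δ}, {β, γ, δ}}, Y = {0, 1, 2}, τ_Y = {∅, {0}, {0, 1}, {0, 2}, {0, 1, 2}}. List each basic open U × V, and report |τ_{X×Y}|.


Basis B = {∅ × ∅, {β} × {0}, {β} × {0, 1}, {β} × {0, 2}, {β, δ} × {0}, {β} × {0, 1, 2}, {β, γ, δ} × {0}, {β, δ} × {0, 1}, {β, δ} × {0, 2}, {β, δ} × {0, 1, 2}, {β, γ, δ} × {0, 1}, {β, γ, δ} × {0, 2}, {β, γ, δ} × {0, 1, 2}}; |τ_{X×Y}| = 30.

Enumerate products U × V with U ∈ τ_X, V ∈ τ_Y (deduplicated):
  ∅ × ∅ = {} (∅)
  {β} × {0} = {(β,0)}
  {β} × {0, 1} = {(β,0), (β,1)}
  {β} × {0, 2} = {(β,0), (β,2)}
  {β, δ} × {0} = {(β,0), (δ,0)}
  {β} × {0, 1, 2} = {(β,0), (β,1), (β,2)}
  {β, γ, δ} × {0} = {(β,0), (γ,0), (δ,0)}
  {β, δ} × {0, 1} = {(β,0), (β,1), (δ,0), (δ,1)}
  {β, δ} × {0, 2} = {(β,0), (β,2), (δ,0), (δ,2)}
  {β, δ} × {0, 1, 2} = {(β,0), (β,1), (β,2), (δ,0), (δ,1), (δ,2)}
  {β, γ, δ} × {0, 1} = {(β,0), (β,1), (γ,0), (γ,1), (δ,0), (δ,1)}
  {β, γ, δ} × {0, 2} = {(β,0), (β,2), (γ,0), (γ,2), (δ,0), (δ,2)}
  {β, γ, δ} × {0, 1, 2} = {(β,0), (β,1), (β,2), (γ,0), (γ,1), (γ,2), (δ,0), (δ,1), (δ,2)}
These 13 distinct sets form the basis B.
Close under arbitrary unions to get τ_{X×Y}; counting gives |τ_{X×Y}| = 30.


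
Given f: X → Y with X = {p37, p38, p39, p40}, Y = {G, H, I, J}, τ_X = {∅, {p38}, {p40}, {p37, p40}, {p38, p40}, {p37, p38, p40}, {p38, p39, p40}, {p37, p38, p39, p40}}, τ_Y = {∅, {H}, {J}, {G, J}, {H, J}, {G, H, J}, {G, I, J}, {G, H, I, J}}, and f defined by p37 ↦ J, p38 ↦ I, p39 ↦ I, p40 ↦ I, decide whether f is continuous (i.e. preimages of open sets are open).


f is NOT continuous.

Compute f^{-1}(U) for each U ∈ τ_Y:
  U = ∅: f^{-1}(U) = ∅ ∈ τ_X ✓.
  U = {H}: f^{-1}(U) = ∅ ∈ τ_X ✓.
  U = {J}: f^{-1}(U) = {p37} ∉ τ_X ✗.
  U = {G, J}: f^{-1}(U) = {p37} ∉ τ_X ✗.
  U = {H, J}: f^{-1}(U) = {p37} ∉ τ_X ✗.
  U = {G, H, J}: f^{-1}(U) = {p37} ∉ τ_X ✗.
  U = {G, I, J}: f^{-1}(U) = {p37, p38, p39, p40} ∈ τ_X ✓.
  U = {G, H, I, J}: f^{-1}(U) = {p37, p38, p39, p40} ∈ τ_X ✓.
Found U = {J} with f^{-1}(U) = {p37} not in τ_X. Therefore f is NOT continuous.


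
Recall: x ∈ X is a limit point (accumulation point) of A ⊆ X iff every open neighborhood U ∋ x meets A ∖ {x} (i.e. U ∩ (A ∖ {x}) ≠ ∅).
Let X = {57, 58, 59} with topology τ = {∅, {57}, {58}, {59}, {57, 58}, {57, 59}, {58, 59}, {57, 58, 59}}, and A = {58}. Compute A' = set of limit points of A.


A' = ∅

For each x ∈ X, list the open sets U ∈ τ with x ∈ U, then check whether U ∩ (A ∖ {x}) ≠ ∅ for every such U.
  x = 57: open {57} ∋ x has {57} ∩ (A ∖ {57}) = ∅, so x is NOT a limit point.
  x = 58: open {58} ∋ x has {58} ∩ (A ∖ {58}) = ∅, so x is NOT a limit point.
  x = 59: open {59} ∋ x has {59} ∩ (A ∖ {59}) = ∅, so x is NOT a limit point.
Collecting: A' = ∅.


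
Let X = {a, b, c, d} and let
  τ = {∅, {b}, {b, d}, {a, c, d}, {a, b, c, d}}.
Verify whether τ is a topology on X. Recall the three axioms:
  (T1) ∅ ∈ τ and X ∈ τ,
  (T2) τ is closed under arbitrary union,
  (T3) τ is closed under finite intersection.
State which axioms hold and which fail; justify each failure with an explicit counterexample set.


τ is NOT a topology on X.

Axiom (T1): ∅ ∈ τ? Yes; X ∈ τ? Yes.
Axiom (T2/T3): check pairwise unions and intersections of members of τ.
Counterexample for (T3): {b, d} ∩ {a, c, d} = {d} ∉ τ. Therefore τ is NOT a topology.
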